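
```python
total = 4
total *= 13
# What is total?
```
Trace:
  total=4
  total=52

Final answer: 52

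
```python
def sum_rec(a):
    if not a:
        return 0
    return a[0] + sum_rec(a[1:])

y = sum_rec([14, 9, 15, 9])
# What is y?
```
Call trace:
sum_rec(a=[14, 9, 15, 9])
  sum_rec(a=[9, 15, 9])
    sum_rec(a=[15, 9])
      sum_rec(a=[9])
        sum_rec(a=[])
        -> return 0
      -> return 9
    -> return 24
  -> return 33
-> return 47

Final answer: 47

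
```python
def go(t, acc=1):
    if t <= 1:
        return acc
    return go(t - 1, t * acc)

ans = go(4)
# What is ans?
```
Call trace:
go(t=4, acc=1)
  go(t=3, acc=4)
    go(t=2, acc=12)
      go(t=1, acc=24)
      -> return 24
    -> return 24
  -> return 24
-> return 24

Final answer: 24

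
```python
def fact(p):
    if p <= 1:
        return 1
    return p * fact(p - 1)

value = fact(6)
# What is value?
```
Call trace:
fact(p=6)
  fact(p=5)
    fact(p=4)
      fact(p=3)
        fact(p=2)
          fact(p=1)
          -> return 1
        -> return 2
      -> return 6
    -> return 24
  -> return 120
-> return 720

Final answer: 720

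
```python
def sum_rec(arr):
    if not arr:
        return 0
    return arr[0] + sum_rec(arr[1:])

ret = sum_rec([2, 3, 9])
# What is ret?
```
Call trace:
sum_rec(arr=[2, 3, 9])
  sum_rec(arr=[3, 9])
    sum_rec(arr=[9])
      sum_rec(arr=[])
      -> return 0
    -> return 9
  -> return 12
-> return 14

Final answer: 14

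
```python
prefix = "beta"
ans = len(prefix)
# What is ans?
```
Trace:
  prefix='beta'
  prefix='beta', ans=4

Final answer: 4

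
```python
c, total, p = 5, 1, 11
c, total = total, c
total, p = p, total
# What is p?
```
Trace:
  c=5, total=1, p=11
  c=1, total=5, p=11
  c=1, total=11, p=5

Final answer: 5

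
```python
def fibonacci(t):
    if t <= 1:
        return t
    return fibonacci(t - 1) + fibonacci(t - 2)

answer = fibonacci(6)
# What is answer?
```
Call trace (a repeated sub-call is expanded the first time; later identical calls just restate its return value):
fibonacci(t=6)
  fibonacci(t=5)
    fibonacci(t=4)
      fibonacci(t=3)
        fibonacci(t=2)
          fibonacci(t=1)
          -> return 1
          fibonacci(t=0)
          -> return 0
        -> return 1
        fibonacci(t=1)
        -> return 1
      -> return 2
      fibonacci(t=2) -> return 1  (same call as traced above)
    -> return 3
    fibonacci(t=3) -> return 2  (same call as traced above)
  -> return 5
  fibonacci(t=4) -> return 3  (same call as traced above)
-> return 8

Final answer: 8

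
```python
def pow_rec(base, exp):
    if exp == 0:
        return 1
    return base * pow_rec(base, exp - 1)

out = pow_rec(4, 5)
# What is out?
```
Call trace:
pow_rec(base=4, exp=5)
  pow_rec(base=4, exp=4)
    pow_rec(base=4, exp=3)
      pow_rec(base=4, exp=2)
        pow_rec(base=4, exp=1)
          pow_rec(base=4, exp=0)
          -> return 1
        -> return 4
      -> return 16
    -> return 64
  -> return 256
-> return 1024

Final answer: 1024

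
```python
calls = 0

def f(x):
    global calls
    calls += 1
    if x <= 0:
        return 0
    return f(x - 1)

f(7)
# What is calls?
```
Call trace:
f(x=7)
  f(x=6)
    f(x=5)
      f(x=4)
        f(x=3)
          f(x=2)
            f(x=1)
              f(x=0)
              -> return 0
            -> return 0
          -> return 0
        -> return 0
      -> return 0
    -> return 0
  -> return 0
-> return 0

calls is incremented once per call. f is entered once for each x = 7, 6, 5, 4, 3, 2, 1, 0 (the x <= 0 call returns without recursing), i.e. 7 + 1 calls.
calls = 8

Final answer: 8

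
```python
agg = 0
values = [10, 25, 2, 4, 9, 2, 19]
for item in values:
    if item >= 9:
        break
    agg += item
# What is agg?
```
Trace:
  agg=0
  agg=0, item=10

Final answer: 0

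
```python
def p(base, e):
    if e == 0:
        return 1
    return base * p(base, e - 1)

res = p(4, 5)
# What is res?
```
Call trace:
p(base=4, e=5)
  p(base=4, e=4)
    p(base=4, e=3)
      p(base=4, e=2)
        p(base=4, e=1)
          p(base=4, e=0)
          -> return 1
        -> return 4
      -> return 16
    -> return 64
  -> return 256
-> return 1024

Final answer: 1024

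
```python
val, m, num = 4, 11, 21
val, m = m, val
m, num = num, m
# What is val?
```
Trace:
  val=4, m=11, num=21
  val=11, m=4, num=21
  val=11, m=21, num=4

Final answer: 11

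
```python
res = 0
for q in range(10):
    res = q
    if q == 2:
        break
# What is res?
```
Trace:
  res=0
  res=0, q=0
  res=1, q=1
  res=2, q=2

Final answer: 2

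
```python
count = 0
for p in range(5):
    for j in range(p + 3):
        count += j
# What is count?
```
Trace:
  count=0
  count=0, p=0, j=0
  count=1, p=0, j=1
  count=3, p=0, j=2
  count=3, p=1, j=0
  count=4, p=1, j=1
  count=6, p=1, j=2
  count=9, p=1, j=3
  count=9, p=2, j=0
  count=10, p=2, j=1
  count=12, p=2, j=2
  count=15, p=2, j=3
  count=19, p=2, j=4
  count=19, p=3, j=0
  count=20, p=3, j=1
  count=22, p=3, j=2
  count=25, p=3, j=3
  count=29, p=3, j=4
  count=34, p=3, j=5
  count=34, p=4, j=0
  count=35, p=4, j=1
  count=37, p=4, j=2
  count=40, p=4, j=3
  count=44, p=4, j=4
  count=49, p=4, j=5
  count=55, p=4, j=6

Final answer: 55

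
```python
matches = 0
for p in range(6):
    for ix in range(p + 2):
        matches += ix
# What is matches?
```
Trace:
  matches=0
  matches=0, p=0, ix=0
  matches=1, p=0, ix=1
  matches=1, p=1, ix=0
  matches=2, p=1, ix=1
  matches=4, p=1, ix=2
  matches=4, p=2, ix=0
  matches=5, p=2, ix=1
  matches=7, p=2, ix=2
  matches=10, p=2, ix=3
  matches=10, p=3, ix=0
  matches=11, p=3, ix=1
  matches=13, p=3, ix=2
  matches=16, p=3, ix=3
  matches=20, p=3, ix=4
  matches=20, p=4, ix=0
  matches=21, p=4, ix=1
  matches=23, p=4, ix=2
  matches=26, p=4, ix=3
  matches=30, p=4, ix=4
  matches=35, p=4, ix=5
  matches=35, p=5, ix=0
  matches=36, p=5, ix=1
  matches=38, p=5, ix=2
  matches=41, p=5, ix=3
  matches=45, p=5, ix=4
  matches=50, p=5, ix=5
  matches=56, p=5, ix=6

Final answer: 56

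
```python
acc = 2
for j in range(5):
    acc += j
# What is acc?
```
Trace:
  acc=2
  acc=2, j=0
  acc=3, j=1
  acc=5, j=2
  acc=8, j=3
  acc=12, j=4

Final answer: 12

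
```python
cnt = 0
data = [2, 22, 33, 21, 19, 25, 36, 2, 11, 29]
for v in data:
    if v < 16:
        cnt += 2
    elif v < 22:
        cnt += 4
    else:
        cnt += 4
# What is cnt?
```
Trace:
  cnt=0
  cnt=2, v=2
  cnt=6, v=22
  cnt=10, v=33
  cnt=14, v=21
  cnt=18, v=19
  cnt=22, v=25
  cnt=26, v=36
  cnt=28, v=2
  cnt=30, v=11
  cnt=34, v=29

Final answer: 34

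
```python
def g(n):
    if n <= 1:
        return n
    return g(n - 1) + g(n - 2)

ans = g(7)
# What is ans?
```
Call trace (a repeated sub-call is expanded the first time; later identical calls just restate its return value):
g(n=7)
  g(n=6)
    g(n=5)
      g(n=4)
        g(n=3)
          g(n=2)
            g(n=1)
            -> return 1
            g(n=0)
            -> return 0
          -> return 1
          g(n=1)
          -> return 1
        -> return 2
        g(n=2) -> return 1  (same call as traced above)
      -> return 3
      g(n=3) -> return 2  (same call as traced above)
    -> return 5
    g(n=4) -> return 3  (same call as traced above)
  -> return 8
  g(n=5) -> return 5  (same call as traced above)
-> return 13

Final answer: 13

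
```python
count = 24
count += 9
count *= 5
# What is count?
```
Trace:
  count=24
  count=33
  count=165

Final answer: 165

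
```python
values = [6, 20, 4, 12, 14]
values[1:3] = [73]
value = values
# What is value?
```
Trace:
  values=[6, 20, 4, 12, 14]
  values=[6, 73, 12, 14]
  values=[6, 73, 12, 14], value=[6, 73, 12, 14]

Final answer: [6, 73, 12, 14]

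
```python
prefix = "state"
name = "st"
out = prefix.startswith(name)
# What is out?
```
Trace:
  prefix='state'
  prefix='state', name='st'
  prefix='state', name='st', out=True

Final answer: True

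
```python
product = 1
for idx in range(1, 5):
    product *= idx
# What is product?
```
Trace:
  product=1
  product=1, idx=1
  product=2, idx=2
  product=6, idx=3
  product=24, idx=4

Final answer: 24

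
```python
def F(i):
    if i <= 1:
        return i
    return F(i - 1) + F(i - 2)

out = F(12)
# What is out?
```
Call trace (a repeated sub-call is expanded the first time; later identical calls just restate its return value):
F(i=12)
  F(i=11)
    F(i=10)
      F(i=9)
        F(i=8)
          F(i=7)
            F(i=6)
              F(i=5)
                F(i=4)
                  F(i=3)
                    F(i=2)
                      F(i=1)
                      -> return 1
                      F(i=0)
                      -> return 0
                    -> return 1
                    F(i=1)
                    -> return 1
                  -> return 2
                  F(i=2) -> return 1  (same call as traced above)
                -> return 3
                F(i=3) -> return 2  (same call as traced above)
              -> return 5
              F(i=4) -> return 3  (same call as traced above)
            -> return 8
            F(i=5) -> return 5  (same call as traced above)
          -> return 13
          F(i=6) -> return 8  (same call as traced above)
        -> return 21
        F(i=7) -> return 13  (same call as traced above)
      -> return 34
      F(i=8) -> return 21  (same call as traced above)
    -> return 55
    F(i=9) -> return 34  (same call as traced above)
  -> return 89
  F(i=10) -> return 55  (same call as traced above)
-> return 144

Final answer: 144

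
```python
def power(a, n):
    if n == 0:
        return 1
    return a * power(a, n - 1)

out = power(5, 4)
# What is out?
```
Call trace:
power(a=5, n=4)
  power(a=5, n=3)
    power(a=5, n=2)
      power(a=5, n=1)
        power(a=5, n=0)
        -> return 1
      -> return 5
    -> return 25
  -> return 125
-> return 625

Final answer: 625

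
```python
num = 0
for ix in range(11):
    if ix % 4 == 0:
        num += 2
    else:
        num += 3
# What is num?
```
Trace:
  num=0
  num=2, ix=0
  num=5, ix=1
  num=8, ix=2
  num=11, ix=3
  num=13, ix=4
  num=16, ix=5
  num=19, ix=6
  num=22, ix=7
  num=24, ix=8
  num=27, ix=9
  num=30, ix=10

Final answer: 30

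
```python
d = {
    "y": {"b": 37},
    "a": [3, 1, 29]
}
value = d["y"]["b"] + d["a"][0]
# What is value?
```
Trace:
  d={'y': {'b': 37}, 'a': [3, 1, 29]}
  d={'y': {'b': 37}, 'a': [3, 1, 29]}, value=40

Final answer: 40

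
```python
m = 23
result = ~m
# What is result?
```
Trace:
  m=23
  m=23, result=-24

Final answer: -24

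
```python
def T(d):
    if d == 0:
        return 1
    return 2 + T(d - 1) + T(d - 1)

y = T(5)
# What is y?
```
Call trace (a repeated sub-call is expanded the first time; later identical calls just restate its return value):
T(d=5)
  T(d=4)
    T(d=3)
      T(d=2)
        T(d=1)
          T(d=0)
          -> return 1
          T(d=0)
          -> return 1
        -> return 4
        T(d=1) -> return 4  (same call as traced above)
      -> return 10
      T(d=2) -> return 10  (same call as traced above)
    -> return 22
    T(d=3) -> return 22  (same call as traced above)
  -> return 46
  T(d=4) -> return 46  (same call as traced above)
-> return 94

Final answer: 94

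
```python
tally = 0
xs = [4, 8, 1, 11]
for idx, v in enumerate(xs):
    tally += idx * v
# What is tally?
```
Trace:
  tally=0
  tally=0, idx=0, v=4
  tally=8, idx=1, v=8
  tally=10, idx=2, v=1
  tally=43, idx=3, v=11

Final answer: 43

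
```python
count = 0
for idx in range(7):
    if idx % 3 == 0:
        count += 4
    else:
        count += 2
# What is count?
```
Trace:
  count=0
  count=4, idx=0
  count=6, idx=1
  count=8, idx=2
  count=12, idx=3
  count=14, idx=4
  count=16, idx=5
  count=20, idx=6

Final answer: 20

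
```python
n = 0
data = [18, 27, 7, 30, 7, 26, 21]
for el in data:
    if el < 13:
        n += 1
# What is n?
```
Trace:
  n=0
  n=0, el=18
  n=0, el=27
  n=1, el=7
  n=1, el=30
  n=2, el=7
  n=2, el=26
  n=2, el=21

Final answer: 2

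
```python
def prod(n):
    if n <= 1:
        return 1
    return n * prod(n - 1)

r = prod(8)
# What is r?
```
Call trace:
prod(n=8)
  prod(n=7)
    prod(n=6)
      prod(n=5)
        prod(n=4)
          prod(n=3)
            prod(n=2)
              prod(n=1)
              -> return 1
            -> return 2
          -> return 6
        -> return 24
      -> return 120
    -> return 720
  -> return 5040
-> return 40320

Final answer: 40320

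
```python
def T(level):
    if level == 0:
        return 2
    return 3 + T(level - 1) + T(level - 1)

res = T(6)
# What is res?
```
Call trace (a repeated sub-call is expanded the first time; later identical calls just restate its return value):
T(level=6)
  T(level=5)
    T(level=4)
      T(level=3)
        T(level=2)
          T(level=1)
            T(level=0)
            -> return 2
            T(level=0)
            -> return 2
          -> return 7
          T(level=1) -> return 7  (same call as traced above)
        -> return 17
        T(level=2) -> return 17  (same call as traced above)
      -> return 37
      T(level=3) -> return 37  (same call as traced above)
    -> return 77
    T(level=4) -> return 77  (same call as traced above)
  -> return 157
  T(level=5) -> return 157  (same call as traced above)
-> return 317

Final answer: 317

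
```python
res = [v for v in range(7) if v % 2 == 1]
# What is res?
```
Trace:
  v=0
  v=1
  v=2
  v=3
  v=4
  v=5
  v=6
  res=[1, 3, 5]

Final answer: [1, 3, 5]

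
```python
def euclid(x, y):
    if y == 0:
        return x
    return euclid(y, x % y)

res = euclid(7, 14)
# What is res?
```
Call trace:
euclid(x=7, y=14)
  euclid(x=14, y=7)
    euclid(x=7, y=0)
    -> return 7
  -> return 7
-> return 7

Final answer: 7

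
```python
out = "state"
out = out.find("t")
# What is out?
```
Trace:
  out='state'
  out=1

Final answer: 1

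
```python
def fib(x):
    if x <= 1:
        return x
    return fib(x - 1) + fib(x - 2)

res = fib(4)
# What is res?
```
Call trace (a repeated sub-call is expanded the first time; later identical calls just restate its return value):
fib(x=4)
  fib(x=3)
    fib(x=2)
      fib(x=1)
      -> return 1
      fib(x=0)
      -> return 0
    -> return 1
    fib(x=1)
    -> return 1
  -> return 2
  fib(x=2) -> return 1  (same call as traced above)
-> return 3

Final answer: 3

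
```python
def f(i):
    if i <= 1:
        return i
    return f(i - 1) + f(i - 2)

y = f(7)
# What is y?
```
Call trace (a repeated sub-call is expanded the first time; later identical calls just restate its return value):
f(i=7)
  f(i=6)
    f(i=5)
      f(i=4)
        f(i=3)
          f(i=2)
            f(i=1)
            -> return 1
            f(i=0)
            -> return 0
          -> return 1
          f(i=1)
          -> return 1
        -> return 2
        f(i=2) -> return 1  (same call as traced above)
      -> return 3
      f(i=3) -> return 2  (same call as traced above)
    -> return 5
    f(i=4) -> return 3  (same call as traced above)
  -> return 8
  f(i=5) -> return 5  (same call as traced above)
-> return 13

Final answer: 13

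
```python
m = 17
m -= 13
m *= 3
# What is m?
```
Trace:
  m=17
  m=4
  m=12

Final answer: 12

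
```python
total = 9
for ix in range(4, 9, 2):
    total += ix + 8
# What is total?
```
Trace:
  total=9
  total=21, ix=4
  total=35, ix=6
  total=51, ix=8

Final answer: 51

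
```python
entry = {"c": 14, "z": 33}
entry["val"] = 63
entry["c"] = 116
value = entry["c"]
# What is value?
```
Trace:
  entry={'c': 14, 'z': 33}
  entry={'c': 14, 'z': 33, 'val': 63}
  entry={'c': 116, 'z': 33, 'val': 63}
  entry={'c': 116, 'z': 33, 'val': 63}, value=116

Final answer: 116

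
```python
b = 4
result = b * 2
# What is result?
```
Trace:
  b=4
  b=4, result=8

Final answer: 8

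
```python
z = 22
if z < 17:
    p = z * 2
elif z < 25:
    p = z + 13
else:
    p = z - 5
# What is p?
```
Trace:
  z=22
  z=22, p=35

Final answer: 35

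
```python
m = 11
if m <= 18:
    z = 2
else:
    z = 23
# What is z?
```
Trace:
  m=11
  m=11, z=2

Final answer: 2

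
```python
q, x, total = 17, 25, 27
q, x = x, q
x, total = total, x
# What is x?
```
Trace:
  q=17, x=25, total=27
  q=25, x=17, total=27
  q=25, x=27, total=17

Final answer: 27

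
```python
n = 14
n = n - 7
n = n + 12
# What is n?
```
Trace:
  n=14
  n=7
  n=19

Final answer: 19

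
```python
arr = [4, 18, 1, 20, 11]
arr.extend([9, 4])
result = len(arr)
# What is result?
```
Trace:
  arr=[4, 18, 1, 20, 11]
  arr=[4, 18, 1, 20, 11, 9, 4]
  arr=[4, 18, 1, 20, 11, 9, 4], result=7

Final answer: 7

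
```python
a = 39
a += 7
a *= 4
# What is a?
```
Trace:
  a=39
  a=46
  a=184

Final answer: 184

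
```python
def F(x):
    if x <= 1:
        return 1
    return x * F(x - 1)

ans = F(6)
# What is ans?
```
Call trace:
F(x=6)
  F(x=5)
    F(x=4)
      F(x=3)
        F(x=2)
          F(x=1)
          -> return 1
        -> return 2
      -> return 6
    -> return 24
  -> return 120
-> return 720

Final answer: 720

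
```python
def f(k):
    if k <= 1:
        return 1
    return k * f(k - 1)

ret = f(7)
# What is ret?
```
Call trace:
f(k=7)
  f(k=6)
    f(k=5)
      f(k=4)
        f(k=3)
          f(k=2)
            f(k=1)
            -> return 1
          -> return 2
        -> return 6
      -> return 24
    -> return 120
  -> return 720
-> return 5040

Final answer: 5040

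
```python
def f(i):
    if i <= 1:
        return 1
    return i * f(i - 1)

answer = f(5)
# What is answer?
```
Call trace:
f(i=5)
  f(i=4)
    f(i=3)
      f(i=2)
        f(i=1)
        -> return 1
      -> return 2
    -> return 6
  -> return 24
-> return 120

Final answer: 120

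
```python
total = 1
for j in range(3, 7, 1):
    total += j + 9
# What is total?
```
Trace:
  total=1
  total=13, j=3
  total=26, j=4
  total=40, j=5
  total=55, j=6

Final answer: 55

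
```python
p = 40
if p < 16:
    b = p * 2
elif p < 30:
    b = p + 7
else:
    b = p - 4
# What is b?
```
Trace:
  p=40
  p=40, b=36

Final answer: 36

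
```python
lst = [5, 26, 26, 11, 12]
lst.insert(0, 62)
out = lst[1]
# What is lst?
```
Trace:
  lst=[5, 26, 26, 11, 12]
  lst=[62, 5, 26, 26, 11, 12]
  lst=[62, 5, 26, 26, 11, 12], out=5

Final answer: [62, 5, 26, 26, 11, 12]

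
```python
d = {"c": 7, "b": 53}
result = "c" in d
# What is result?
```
Trace:
  d={'c': 7, 'b': 53}
  d={'c': 7, 'b': 53}, result=True

Final answer: True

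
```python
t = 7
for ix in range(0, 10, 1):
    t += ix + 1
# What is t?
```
Trace:
  t=7
  t=8, ix=0
  t=10, ix=1
  t=13, ix=2
  t=17, ix=3
  t=22, ix=4
  t=28, ix=5
  t=35, ix=6
  t=43, ix=7
  t=52, ix=8
  t=62, ix=9

Final answer: 62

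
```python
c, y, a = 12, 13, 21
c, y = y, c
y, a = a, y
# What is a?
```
Trace:
  c=12, y=13, a=21
  c=13, y=12, a=21
  c=13, y=21, a=12

Final answer: 12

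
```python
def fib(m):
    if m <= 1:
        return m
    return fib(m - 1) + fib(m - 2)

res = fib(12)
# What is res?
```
Call trace (a repeated sub-call is expanded the first time; later identical calls just restate its return value):
fib(m=12)
  fib(m=11)
    fib(m=10)
      fib(m=9)
        fib(m=8)
          fib(m=7)
            fib(m=6)
              fib(m=5)
                fib(m=4)
                  fib(m=3)
                    fib(m=2)
                      fib(m=1)
                      -> return 1
                      fib(m=0)
                      -> return 0
                    -> return 1
                    fib(m=1)
                    -> return 1
                  -> return 2
                  fib(m=2) -> return 1  (same call as traced above)
                -> return 3
                fib(m=3) -> return 2  (same call as traced above)
              -> return 5
              fib(m=4) -> return 3  (same call as traced above)
            -> return 8
            fib(m=5) -> return 5  (same call as traced above)
          -> return 13
          fib(m=6) -> return 8  (same call as traced above)
        -> return 21
        fib(m=7) -> return 13  (same call as traced above)
      -> return 34
      fib(m=8) -> return 21  (same call as traced above)
    -> return 55
    fib(m=9) -> return 34  (same call as traced above)
  -> return 89
  fib(m=10) -> return 55  (same call as traced above)
-> return 144

Final answer: 144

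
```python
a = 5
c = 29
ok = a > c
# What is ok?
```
Trace:
  a=5
  a=5, c=29
  a=5, c=29, ok=False

Final answer: False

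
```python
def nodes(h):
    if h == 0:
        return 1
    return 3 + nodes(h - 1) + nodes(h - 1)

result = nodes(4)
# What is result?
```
Call trace (a repeated sub-call is expanded the first time; later identical calls just restate its return value):
nodes(h=4)
  nodes(h=3)
    nodes(h=2)
      nodes(h=1)
        nodes(h=0)
        -> return 1
        nodes(h=0)
        -> return 1
      -> return 5
      nodes(h=1) -> return 5  (same call as traced above)
    -> return 13
    nodes(h=2) -> return 13  (same call as traced above)
  -> return 29
  nodes(h=3) -> return 29  (same call as traced above)
-> return 61

Final answer: 61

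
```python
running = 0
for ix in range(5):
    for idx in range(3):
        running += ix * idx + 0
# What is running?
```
Trace:
  running=0
  running=0, ix=0, idx=0
  running=0, ix=0, idx=1
  running=0, ix=0, idx=2
  running=0, ix=1, idx=0
  running=1, ix=1, idx=1
  running=3, ix=1, idx=2
  running=3, ix=2, idx=0
  running=5, ix=2, idx=1
  running=9, ix=2, idx=2
  running=9, ix=3, idx=0
  running=12, ix=3, idx=1
  running=18, ix=3, idx=2
  running=18, ix=4, idx=0
  running=22, ix=4, idx=1
  running=30, ix=4, idx=2

Final answer: 30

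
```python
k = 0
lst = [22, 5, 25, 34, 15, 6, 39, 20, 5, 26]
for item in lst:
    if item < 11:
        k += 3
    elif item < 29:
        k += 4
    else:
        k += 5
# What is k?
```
Trace:
  k=0
  k=4, item=22
  k=7, item=5
  k=11, item=25
  k=16, item=34
  k=20, item=15
  k=23, item=6
  k=28, item=39
  k=32, item=20
  k=35, item=5
  k=39, item=26

Final answer: 39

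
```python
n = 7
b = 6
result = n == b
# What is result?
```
Trace:
  n=7
  n=7, b=6
  n=7, b=6, result=False

Final answer: False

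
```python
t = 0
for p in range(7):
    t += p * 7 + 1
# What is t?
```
Trace:
  t=0
  t=1, p=0
  t=9, p=1
  t=24, p=2
  t=46, p=3
  t=75, p=4
  t=111, p=5
  t=154, p=6

Final answer: 154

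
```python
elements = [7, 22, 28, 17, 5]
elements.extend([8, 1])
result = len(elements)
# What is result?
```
Trace:
  elements=[7, 22, 28, 17, 5]
  elements=[7, 22, 28, 17, 5, 8, 1]
  elements=[7, 22, 28, 17, 5, 8, 1], result=7

Final answer: 7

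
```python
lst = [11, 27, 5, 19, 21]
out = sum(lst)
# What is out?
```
Trace:
  lst=[11, 27, 5, 19, 21]
  lst=[11, 27, 5, 19, 21], out=83

Final answer: 83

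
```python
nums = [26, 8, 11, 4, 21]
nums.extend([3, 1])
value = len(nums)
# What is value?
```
Trace:
  nums=[26, 8, 11, 4, 21]
  nums=[26, 8, 11, 4, 21, 3, 1]
  nums=[26, 8, 11, 4, 21, 3, 1], value=7

Final answer: 7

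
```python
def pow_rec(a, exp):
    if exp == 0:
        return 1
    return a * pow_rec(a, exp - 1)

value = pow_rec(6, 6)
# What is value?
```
Call trace:
pow_rec(a=6, exp=6)
  pow_rec(a=6, exp=5)
    pow_rec(a=6, exp=4)
      pow_rec(a=6, exp=3)
        pow_rec(a=6, exp=2)
          pow_rec(a=6, exp=1)
            pow_rec(a=6, exp=0)
            -> return 1
          -> return 6
        -> return 36
      -> return 216
    -> return 1296
  -> return 7776
-> return 46656

Final answer: 46656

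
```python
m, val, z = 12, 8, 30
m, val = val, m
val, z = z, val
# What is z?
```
Trace:
  m=12, val=8, z=30
  m=8, val=12, z=30
  m=8, val=30, z=12

Final answer: 12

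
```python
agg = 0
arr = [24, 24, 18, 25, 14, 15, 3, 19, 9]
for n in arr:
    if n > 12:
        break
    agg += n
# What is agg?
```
Trace:
  agg=0
  agg=0, n=24

Final answer: 0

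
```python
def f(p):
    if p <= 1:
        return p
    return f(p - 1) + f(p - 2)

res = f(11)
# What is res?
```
Call trace (a repeated sub-call is expanded the first time; later identical calls just restate its return value):
f(p=11)
  f(p=10)
    f(p=9)
      f(p=8)
        f(p=7)
          f(p=6)
            f(p=5)
              f(p=4)
                f(p=3)
                  f(p=2)
                    f(p=1)
                    -> return 1
                    f(p=0)
                    -> return 0
                  -> return 1
                  f(p=1)
                  -> return 1
                -> return 2
                f(p=2) -> return 1  (same call as traced above)
              -> return 3
              f(p=3) -> return 2  (same call as traced above)
            -> return 5
            f(p=4) -> return 3  (same call as traced above)
          -> return 8
          f(p=5) -> return 5  (same call as traced above)
        -> return 13
        f(p=6) -> return 8  (same call as traced above)
      -> return 21
      f(p=7) -> return 13  (same call as traced above)
    -> return 34
    f(p=8) -> return 21  (same call as traced above)
  -> return 55
  f(p=9) -> return 34  (same call as traced above)
-> return 89

Final answer: 89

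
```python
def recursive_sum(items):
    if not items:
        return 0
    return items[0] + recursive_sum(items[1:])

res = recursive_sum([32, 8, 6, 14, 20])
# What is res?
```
Call trace:
recursive_sum(items=[32, 8, 6, 14, 20])
  recursive_sum(items=[8, 6, 14, 20])
    recursive_sum(items=[6, 14, 20])
      recursive_sum(items=[14, 20])
        recursive_sum(items=[20])
          recursive_sum(items=[])
          -> return 0
        -> return 20
      -> return 34
    -> return 40
  -> return 48
-> return 80

Final answer: 80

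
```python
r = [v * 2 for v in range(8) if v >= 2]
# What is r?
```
Trace:
  v=0
  v=1
  v=2
  v=3
  v=4
  v=5
  v=6
  v=7
  r=[4, 6, 8, 10, 12, 14]

Final answer: [4, 6, 8, 10, 12, 14]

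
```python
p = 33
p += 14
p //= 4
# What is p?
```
Trace:
  p=33
  p=47
  p=11

Final answer: 11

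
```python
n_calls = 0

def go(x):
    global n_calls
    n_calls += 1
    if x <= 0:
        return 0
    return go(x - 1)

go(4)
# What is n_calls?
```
Call trace:
go(x=4)
  go(x=3)
    go(x=2)
      go(x=1)
        go(x=0)
        -> return 0
      -> return 0
    -> return 0
  -> return 0
-> return 0

n_calls is incremented once per call. go is entered once for each x = 4, 3, 2, 1, 0 (the x <= 0 call returns without recursing), i.e. 4 + 1 calls.
n_calls = 5

Final answer: 5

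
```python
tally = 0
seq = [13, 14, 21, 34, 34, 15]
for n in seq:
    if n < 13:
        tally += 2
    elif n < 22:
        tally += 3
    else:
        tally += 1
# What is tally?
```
Trace:
  tally=0
  tally=3, n=13
  tally=6, n=14
  tally=9, n=21
  tally=10, n=34
  tally=11, n=34
  tally=14, n=15

Final answer: 14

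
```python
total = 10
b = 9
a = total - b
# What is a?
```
Trace:
  total=10
  total=10, b=9
  total=10, b=9, a=1

Final answer: 1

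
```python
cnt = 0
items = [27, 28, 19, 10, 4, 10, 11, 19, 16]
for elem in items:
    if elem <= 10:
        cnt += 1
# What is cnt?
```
Trace:
  cnt=0
  cnt=0, elem=27
  cnt=0, elem=28
  cnt=0, elem=19
  cnt=1, elem=10
  cnt=2, elem=4
  cnt=3, elem=10
  cnt=3, elem=11
  cnt=3, elem=19
  cnt=3, elem=16

Final answer: 3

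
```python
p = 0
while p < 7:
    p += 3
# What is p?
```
Trace:
  p=0
  p=3
  p=6
  p=9

Final answer: 9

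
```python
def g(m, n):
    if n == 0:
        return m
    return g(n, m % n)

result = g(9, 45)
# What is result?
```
Call trace:
g(m=9, n=45)
  g(m=45, n=9)
    g(m=9, n=0)
    -> return 9
  -> return 9
-> return 9

Final answer: 9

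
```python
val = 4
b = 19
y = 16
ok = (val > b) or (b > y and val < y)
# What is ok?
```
Trace:
  val=4
  val=4, b=19
  val=4, b=19, y=16
  val=4, b=19, y=16, ok=True

Final answer: True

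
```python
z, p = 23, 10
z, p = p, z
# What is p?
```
Trace:
  z=23, p=10
  z=10, p=23

Final answer: 23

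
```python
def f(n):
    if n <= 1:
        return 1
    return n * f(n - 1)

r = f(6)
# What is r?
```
Call trace:
f(n=6)
  f(n=5)
    f(n=4)
      f(n=3)
        f(n=2)
          f(n=1)
          -> return 1
        -> return 2
      -> return 6
    -> return 24
  -> return 120
-> return 720

Final answer: 720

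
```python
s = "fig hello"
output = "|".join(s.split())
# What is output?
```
Trace:
  s='fig hello'
  s='fig hello', output='fig|hello'

Final answer: 'fig|hello'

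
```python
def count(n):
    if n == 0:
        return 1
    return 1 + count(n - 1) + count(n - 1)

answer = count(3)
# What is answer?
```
Call trace (a repeated sub-call is expanded the first time; later identical calls just restate its return value):
count(n=3)
  count(n=2)
    count(n=1)
      count(n=0)
      -> return 1
      count(n=0)
      -> return 1
    -> return 3
    count(n=1) -> return 3  (same call as traced above)
  -> return 7
  count(n=2) -> return 7  (same call as traced above)
-> return 15

Final answer: 15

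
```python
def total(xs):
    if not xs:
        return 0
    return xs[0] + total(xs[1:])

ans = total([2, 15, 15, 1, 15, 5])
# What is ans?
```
Call trace:
total(xs=[2, 15, 15, 1, 15, 5])
  total(xs=[15, 15, 1, 15, 5])
    total(xs=[15, 1, 15, 5])
      total(xs=[1, 15, 5])
        total(xs=[15, 5])
          total(xs=[5])
            total(xs=[])
            -> return 0
          -> return 5
        -> return 20
      -> return 21
    -> return 36
  -> return 51
-> return 53

Final answer: 53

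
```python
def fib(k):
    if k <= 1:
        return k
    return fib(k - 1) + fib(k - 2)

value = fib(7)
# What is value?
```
Call trace (a repeated sub-call is expanded the first time; later identical calls just restate its return value):
fib(k=7)
  fib(k=6)
    fib(k=5)
      fib(k=4)
        fib(k=3)
          fib(k=2)
            fib(k=1)
            -> return 1
            fib(k=0)
            -> return 0
          -> return 1
          fib(k=1)
          -> return 1
        -> return 2
        fib(k=2) -> return 1  (same call as traced above)
      -> return 3
      fib(k=3) -> return 2  (same call as traced above)
    -> return 5
    fib(k=4) -> return 3  (same call as traced above)
  -> return 8
  fib(k=5) -> return 5  (same call as traced above)
-> return 13

Final answer: 13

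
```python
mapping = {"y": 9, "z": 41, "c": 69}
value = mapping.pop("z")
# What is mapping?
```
Trace:
  mapping={'y': 9, 'z': 41, 'c': 69}
  mapping={'y': 9, 'c': 69}, value=41

Final answer: {'y': 9, 'c': 69}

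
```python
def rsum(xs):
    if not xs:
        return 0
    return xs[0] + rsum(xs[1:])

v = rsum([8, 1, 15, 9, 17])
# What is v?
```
Call trace:
rsum(xs=[8, 1, 15, 9, 17])
  rsum(xs=[1, 15, 9, 17])
    rsum(xs=[15, 9, 17])
      rsum(xs=[9, 17])
        rsum(xs=[17])
          rsum(xs=[])
          -> return 0
        -> return 17
      -> return 26
    -> return 41
  -> return 42
-> return 50

Final answer: 50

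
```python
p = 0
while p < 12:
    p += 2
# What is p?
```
Trace:
  p=0
  p=2
  p=4
  p=6
  p=8
  p=10
  p=12

Final answer: 12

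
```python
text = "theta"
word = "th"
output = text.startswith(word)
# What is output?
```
Trace:
  text='theta'
  text='theta', word='th'
  text='theta', word='th', output=True

Final answer: True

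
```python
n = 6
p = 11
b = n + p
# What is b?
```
Trace:
  n=6
  n=6, p=11
  n=6, p=11, b=17

Final answer: 17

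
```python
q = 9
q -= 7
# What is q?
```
Trace:
  q=9
  q=2

Final answer: 2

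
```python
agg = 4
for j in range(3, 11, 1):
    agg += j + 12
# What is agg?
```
Trace:
  agg=4
  agg=19, j=3
  agg=35, j=4
  agg=52, j=5
  agg=70, j=6
  agg=89, j=7
  agg=109, j=8
  agg=130, j=9
  agg=152, j=10

Final answer: 152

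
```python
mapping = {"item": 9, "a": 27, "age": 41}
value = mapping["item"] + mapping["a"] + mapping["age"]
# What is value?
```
Trace:
  mapping={'item': 9, 'a': 27, 'age': 41}
  mapping={'item': 9, 'a': 27, 'age': 41}, value=77

Final answer: 77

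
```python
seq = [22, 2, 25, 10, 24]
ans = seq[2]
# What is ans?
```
Trace:
  seq=[22, 2, 25, 10, 24]
  seq=[22, 2, 25, 10, 24], ans=25

Final answer: 25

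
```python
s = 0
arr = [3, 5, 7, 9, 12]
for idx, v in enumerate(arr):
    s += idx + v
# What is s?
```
Trace:
  s=0
  s=3, idx=0, v=3
  s=9, idx=1, v=5
  s=18, idx=2, v=7
  s=30, idx=3, v=9
  s=46, idx=4, v=12

Final answer: 46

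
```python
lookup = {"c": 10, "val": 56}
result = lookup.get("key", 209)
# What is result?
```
Trace:
  lookup={'c': 10, 'val': 56}
  lookup={'c': 10, 'val': 56}, result=209

Final answer: 209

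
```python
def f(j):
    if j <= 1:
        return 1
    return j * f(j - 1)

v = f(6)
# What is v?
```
Call trace:
f(j=6)
  f(j=5)
    f(j=4)
      f(j=3)
        f(j=2)
          f(j=1)
          -> return 1
        -> return 2
      -> return 6
    -> return 24
  -> return 120
-> return 720

Final answer: 720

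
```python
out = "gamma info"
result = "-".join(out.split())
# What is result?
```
Trace:
  out='gamma info'
  out='gamma info', result='gamma-info'

Final answer: 'gamma-info'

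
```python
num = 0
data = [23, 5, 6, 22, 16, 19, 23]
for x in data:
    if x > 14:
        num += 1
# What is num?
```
Trace:
  num=0
  num=1, x=23
  num=1, x=5
  num=1, x=6
  num=2, x=22
  num=3, x=16
  num=4, x=19
  num=5, x=23

Final answer: 5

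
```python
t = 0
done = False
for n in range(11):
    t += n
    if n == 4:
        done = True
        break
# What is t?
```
Trace:
  t=0
  t=0, done=False
  t=0, done=False, n=0
  t=1, done=False, n=1
  t=3, done=False, n=2
  t=6, done=False, n=3
  t=10, done=True, n=4

Final answer: 10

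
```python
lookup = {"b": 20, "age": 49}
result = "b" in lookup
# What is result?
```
Trace:
  lookup={'b': 20, 'age': 49}
  lookup={'b': 20, 'age': 49}, result=True

Final answer: True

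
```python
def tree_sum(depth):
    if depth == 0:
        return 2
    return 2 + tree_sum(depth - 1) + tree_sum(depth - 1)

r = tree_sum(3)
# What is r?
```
Call trace (a repeated sub-call is expanded the first time; later identical calls just restate its return value):
tree_sum(depth=3)
  tree_sum(depth=2)
    tree_sum(depth=1)
      tree_sum(depth=0)
      -> return 2
      tree_sum(depth=0)
      -> return 2
    -> return 6
    tree_sum(depth=1) -> return 6  (same call as traced above)
  -> return 14
  tree_sum(depth=2) -> return 14  (same call as traced above)
-> return 30

Final answer: 30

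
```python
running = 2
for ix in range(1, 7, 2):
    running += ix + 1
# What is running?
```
Trace:
  running=2
  running=4, ix=1
  running=8, ix=3
  running=14, ix=5

Final answer: 14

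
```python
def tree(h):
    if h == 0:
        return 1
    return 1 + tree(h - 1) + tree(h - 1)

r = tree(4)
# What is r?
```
Call trace (a repeated sub-call is expanded the first time; later identical calls just restate its return value):
tree(h=4)
  tree(h=3)
    tree(h=2)
      tree(h=1)
        tree(h=0)
        -> return 1
        tree(h=0)
        -> return 1
      -> return 3
      tree(h=1) -> return 3  (same call as traced above)
    -> return 7
    tree(h=2) -> return 7  (same call as traced above)
  -> return 15
  tree(h=3) -> return 15  (same call as traced above)
-> return 31

Final answer: 31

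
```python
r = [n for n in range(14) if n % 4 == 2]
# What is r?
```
Trace:
  n=0
  n=1
  n=2
  n=3
  n=4
  n=5
  n=6
  n=7
  n=8
  n=9
  n=10
  n=11
  n=12
  n=13
  r=[2, 6, 10]

Final answer: [2, 6, 10]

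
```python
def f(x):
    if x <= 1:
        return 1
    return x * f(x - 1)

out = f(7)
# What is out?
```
Call trace:
f(x=7)
  f(x=6)
    f(x=5)
      f(x=4)
        f(x=3)
          f(x=2)
            f(x=1)
            -> return 1
          -> return 2
        -> return 6
      -> return 24
    -> return 120
  -> return 720
-> return 5040

Final answer: 5040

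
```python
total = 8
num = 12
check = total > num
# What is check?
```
Trace:
  total=8
  total=8, num=12
  total=8, num=12, check=False

Final answer: False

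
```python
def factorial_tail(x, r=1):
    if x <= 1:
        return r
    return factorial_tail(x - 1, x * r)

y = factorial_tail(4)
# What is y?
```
Call trace:
factorial_tail(x=4, r=1)
  factorial_tail(x=3, r=4)
    factorial_tail(x=2, r=12)
      factorial_tail(x=1, r=24)
      -> return 24
    -> return 24
  -> return 24
-> return 24

Final answer: 24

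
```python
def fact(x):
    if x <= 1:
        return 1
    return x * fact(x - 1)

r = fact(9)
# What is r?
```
Call trace:
fact(x=9)
  fact(x=8)
    fact(x=7)
      fact(x=6)
        fact(x=5)
          fact(x=4)
            fact(x=3)
              fact(x=2)
                fact(x=1)
                -> return 1
              -> return 2
            -> return 6
          -> return 24
        -> return 120
      -> return 720
    -> return 5040
  -> return 40320
-> return 362880

Final answer: 362880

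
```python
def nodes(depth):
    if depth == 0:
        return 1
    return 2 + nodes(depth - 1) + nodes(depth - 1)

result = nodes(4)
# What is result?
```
Call trace (a repeated sub-call is expanded the first time; later identical calls just restate its return value):
nodes(depth=4)
  nodes(depth=3)
    nodes(depth=2)
      nodes(depth=1)
        nodes(depth=0)
        -> return 1
        nodes(depth=0)
        -> return 1
      -> return 4
      nodes(depth=1) -> return 4  (same call as traced above)
    -> return 10
    nodes(depth=2) -> return 10  (same call as traced above)
  -> return 22
  nodes(depth=3) -> return 22  (same call as traced above)
-> return 46

Final answer: 46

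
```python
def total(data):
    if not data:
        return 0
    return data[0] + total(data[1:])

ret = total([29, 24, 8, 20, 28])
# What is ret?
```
Call trace:
total(data=[29, 24, 8, 20, 28])
  total(data=[24, 8, 20, 28])
    total(data=[8, 20, 28])
      total(data=[20, 28])
        total(data=[28])
          total(data=[])
          -> return 0
        -> return 28
      -> return 48
    -> return 56
  -> return 80
-> return 109

Final answer: 109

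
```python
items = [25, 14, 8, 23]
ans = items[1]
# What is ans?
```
Trace:
  items=[25, 14, 8, 23]
  items=[25, 14, 8, 23], ans=14

Final answer: 14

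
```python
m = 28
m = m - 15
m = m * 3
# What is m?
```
Trace:
  m=28
  m=13
  m=39

Final answer: 39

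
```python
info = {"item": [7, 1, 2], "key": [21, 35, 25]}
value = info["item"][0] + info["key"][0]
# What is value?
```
Trace:
  info={'item': [7, 1, 2], 'key': [21, 35, 25]}
  info={'item': [7, 1, 2], 'key': [21, 35, 25]}, value=28

Final answer: 28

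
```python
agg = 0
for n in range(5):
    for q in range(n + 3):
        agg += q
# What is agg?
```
Trace:
  agg=0
  agg=0, n=0, q=0
  agg=1, n=0, q=1
  agg=3, n=0, q=2
  agg=3, n=1, q=0
  agg=4, n=1, q=1
  agg=6, n=1, q=2
  agg=9, n=1, q=3
  agg=9, n=2, q=0
  agg=10, n=2, q=1
  agg=12, n=2, q=2
  agg=15, n=2, q=3
  agg=19, n=2, q=4
  agg=19, n=3, q=0
  agg=20, n=3, q=1
  agg=22, n=3, q=2
  agg=25, n=3, q=3
  agg=29, n=3, q=4
  agg=34, n=3, q=5
  agg=34, n=4, q=0
  agg=35, n=4, q=1
  agg=37, n=4, q=2
  agg=40, n=4, q=3
  agg=44, n=4, q=4
  agg=49, n=4, q=5
  agg=55, n=4, q=6

Final answer: 55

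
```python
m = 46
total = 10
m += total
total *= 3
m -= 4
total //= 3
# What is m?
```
Trace:
  m=46
  m=46, total=10
  m=56, total=10
  m=56, total=30
  m=52, total=30
  m=52, total=10

Final answer: 52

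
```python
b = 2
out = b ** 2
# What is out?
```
Trace:
  b=2
  b=2, out=4

Final answer: 4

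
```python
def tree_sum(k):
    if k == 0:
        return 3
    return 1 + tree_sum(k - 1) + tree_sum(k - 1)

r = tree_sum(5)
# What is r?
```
Call trace (a repeated sub-call is expanded the first time; later identical calls just restate its return value):
tree_sum(k=5)
  tree_sum(k=4)
    tree_sum(k=3)
      tree_sum(k=2)
        tree_sum(k=1)
          tree_sum(k=0)
          -> return 3
          tree_sum(k=0)
          -> return 3
        -> return 7
        tree_sum(k=1) -> return 7  (same call as traced above)
      -> return 15
      tree_sum(k=2) -> return 15  (same call as traced above)
    -> return 31
    tree_sum(k=3) -> return 31  (same call as traced above)
  -> return 63
  tree_sum(k=4) -> return 63  (same call as traced above)
-> return 127

Final answer: 127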